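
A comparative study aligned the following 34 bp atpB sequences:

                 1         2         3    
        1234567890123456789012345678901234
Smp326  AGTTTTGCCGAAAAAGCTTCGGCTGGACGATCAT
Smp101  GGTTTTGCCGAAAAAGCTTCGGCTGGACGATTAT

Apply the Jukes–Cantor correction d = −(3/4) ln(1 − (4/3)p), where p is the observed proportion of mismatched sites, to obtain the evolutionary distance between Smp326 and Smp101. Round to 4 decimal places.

Mismatches occur at site 1 (A↔G), site 32 (C↔T).
p = 2/34 = 0.058824.
d = −0.75 · ln(1 − (4/3)·0.058824) = −0.75 · ln(0.921568) = −0.75 · (-0.081679) = 0.0613.

0.0613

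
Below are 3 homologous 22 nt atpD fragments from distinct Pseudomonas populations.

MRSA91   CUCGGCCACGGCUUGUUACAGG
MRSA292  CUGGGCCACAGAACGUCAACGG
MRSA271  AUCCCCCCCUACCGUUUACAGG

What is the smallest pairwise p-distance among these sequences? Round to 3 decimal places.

0.364

Pairwise Hamming distances:
  MRSA91 vs MRSA292: 8
  MRSA91 vs MRSA271: 9
  MRSA292 vs MRSA271: 14
The smallest is 8 mismatches, between MRSA91 and MRSA292; p = 8/22 = 0.364.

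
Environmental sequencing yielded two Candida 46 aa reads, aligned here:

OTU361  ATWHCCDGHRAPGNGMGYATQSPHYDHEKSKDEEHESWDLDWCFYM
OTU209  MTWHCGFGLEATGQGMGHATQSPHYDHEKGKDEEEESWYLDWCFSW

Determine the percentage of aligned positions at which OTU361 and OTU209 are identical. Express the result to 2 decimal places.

The sequences differ at positions 1 (A/M), 6 (C/G), 7 (D/F), 9 (H/L), 10 (R/E), 12 (P/T), 14 (N/Q), 18 (Y/H), 30 (S/G), 35 (H/E), 39 (D/Y), 45 (Y/S), 46 (M/W).
33 of the 46 sites match, so the percent identity is 33/46 × 100 = 71.74%.

71.74%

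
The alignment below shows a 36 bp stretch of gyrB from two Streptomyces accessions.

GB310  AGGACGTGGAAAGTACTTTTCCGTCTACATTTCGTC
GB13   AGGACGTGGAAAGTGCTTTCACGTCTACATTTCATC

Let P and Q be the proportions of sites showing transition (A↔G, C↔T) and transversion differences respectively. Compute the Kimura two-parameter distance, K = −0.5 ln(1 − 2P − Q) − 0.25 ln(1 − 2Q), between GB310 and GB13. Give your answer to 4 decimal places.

Differing sites — 15:A/G (Ti); 20:T/C (Ti); 21:C/A (Tv); 34:G/A (Ti).
Of the 4 differences, 3 transitions and 1 transversion over 36 sites: P = 3/36 = 0.083333, Q = 1/36 = 0.027778.
d = −0.5·ln(0.805556) − 0.25·ln(0.944444) = −0.5·(-0.216223) − 0.25·(-0.057159) = 0.1224.

0.1224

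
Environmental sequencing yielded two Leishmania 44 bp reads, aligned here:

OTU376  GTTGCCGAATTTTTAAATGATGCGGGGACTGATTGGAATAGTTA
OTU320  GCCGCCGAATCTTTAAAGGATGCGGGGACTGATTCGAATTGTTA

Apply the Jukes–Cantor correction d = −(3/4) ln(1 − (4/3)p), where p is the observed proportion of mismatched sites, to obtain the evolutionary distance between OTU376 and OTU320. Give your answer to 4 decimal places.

0.1505

Differing sites — 2:T/C; 3:T/C; 11:T/C; 18:T/G; 35:G/C; 40:A/T.
p = 6/44 = 0.136364.
d = −0.75 · ln(1 − (4/3)·0.136364) = −0.75 · ln(0.818181) = −0.75 · (-0.200672) = 0.1505.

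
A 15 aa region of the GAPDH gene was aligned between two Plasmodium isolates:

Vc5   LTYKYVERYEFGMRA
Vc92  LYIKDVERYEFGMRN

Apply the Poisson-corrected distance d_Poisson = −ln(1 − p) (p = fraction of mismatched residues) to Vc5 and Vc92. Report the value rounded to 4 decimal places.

Mismatches occur at site 2 (T/Y), site 3 (Y/I), site 5 (Y/D), site 15 (A/N).
p = 4/15 = 0.266667.
d = −ln(1 − 0.266667) = −ln(0.733333) = 0.3102.

0.3102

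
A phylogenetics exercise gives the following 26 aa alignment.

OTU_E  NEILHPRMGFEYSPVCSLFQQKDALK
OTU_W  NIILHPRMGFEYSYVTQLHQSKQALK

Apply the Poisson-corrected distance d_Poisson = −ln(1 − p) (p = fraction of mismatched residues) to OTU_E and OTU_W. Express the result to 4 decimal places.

0.3137

The sequences differ at positions 2 (E/I), 14 (P/Y), 16 (C/T), 17 (S/Q), 19 (F/H), 21 (Q/S), 23 (D/Q).
p = 7/26 = 0.269231.
d = −ln(1 − 0.269231) = −ln(0.730769) = 0.3137.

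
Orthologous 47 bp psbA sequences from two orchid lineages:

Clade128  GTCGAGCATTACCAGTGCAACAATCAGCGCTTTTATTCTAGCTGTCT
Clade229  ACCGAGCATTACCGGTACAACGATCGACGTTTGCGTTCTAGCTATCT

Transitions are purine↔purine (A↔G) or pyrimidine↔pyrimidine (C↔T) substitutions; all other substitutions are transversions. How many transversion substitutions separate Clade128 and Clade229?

1

The sequences differ at positions 1 (G/A, transition), 2 (T/C, transition), 14 (A/G, transition), 17 (G/A, transition), 22 (A/G, transition), 26 (A/G, transition), 27 (G/A, transition), 30 (C/T, transition), 33 (T/G, transversion), 34 (T/C, transition), 35 (A/G, transition), 44 (G/A, transition).
Of the 12 differences, 11 transitions and 1 transversion, so the answer is 1.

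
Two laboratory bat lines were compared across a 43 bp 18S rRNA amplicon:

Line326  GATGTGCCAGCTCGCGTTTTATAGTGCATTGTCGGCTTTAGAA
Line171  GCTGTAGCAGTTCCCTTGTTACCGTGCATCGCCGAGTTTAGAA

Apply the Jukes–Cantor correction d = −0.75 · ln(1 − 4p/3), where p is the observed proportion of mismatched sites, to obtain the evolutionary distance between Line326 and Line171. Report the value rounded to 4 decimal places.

Mismatches occur at site 2 (A/C), site 6 (G/A), site 7 (C/G), site 11 (C/T), site 14 (G/C), site 16 (G/T), site 18 (T/G), site 22 (T/C), site 23 (A/C), site 30 (T/C), site 32 (T/C), site 35 (G/A), site 36 (C/G).
p = 13/43 = 0.302326.
d = −0.75 · ln(1 − (4/3)·0.302326) = −0.75 · ln(0.596899) = −0.75 · (-0.516007) = 0.3870.

0.3870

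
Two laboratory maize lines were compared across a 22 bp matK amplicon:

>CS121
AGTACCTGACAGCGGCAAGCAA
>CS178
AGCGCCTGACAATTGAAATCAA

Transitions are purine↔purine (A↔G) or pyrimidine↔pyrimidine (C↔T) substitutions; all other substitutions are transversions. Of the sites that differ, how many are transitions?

The sequences differ at positions 3 (T/C, transition), 4 (A/G, transition), 12 (G/A, transition), 13 (C/T, transition), 14 (G/T, transversion), 16 (C/A, transversion), 19 (G/T, transversion).
Of the 7 differences, 4 transitions and 3 transversions, so the answer is 4.

4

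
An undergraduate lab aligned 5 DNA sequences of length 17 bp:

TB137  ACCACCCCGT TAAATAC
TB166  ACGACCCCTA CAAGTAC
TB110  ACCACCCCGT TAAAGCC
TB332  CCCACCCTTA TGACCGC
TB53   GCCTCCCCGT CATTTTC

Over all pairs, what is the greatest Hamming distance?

Pairwise Hamming distances:
  TB137 vs TB166: 5
  TB137 vs TB110: 2
  TB137 vs TB332: 8
  TB137 vs TB53: 6
  TB166 vs TB110: 7
  TB166 vs TB332: 8
  TB166 vs TB53: 8
  TB110 vs TB332: 8
  TB110 vs TB53: 7
  TB332 vs TB53: 11
The largest is 11, between TB332 and TB53.

11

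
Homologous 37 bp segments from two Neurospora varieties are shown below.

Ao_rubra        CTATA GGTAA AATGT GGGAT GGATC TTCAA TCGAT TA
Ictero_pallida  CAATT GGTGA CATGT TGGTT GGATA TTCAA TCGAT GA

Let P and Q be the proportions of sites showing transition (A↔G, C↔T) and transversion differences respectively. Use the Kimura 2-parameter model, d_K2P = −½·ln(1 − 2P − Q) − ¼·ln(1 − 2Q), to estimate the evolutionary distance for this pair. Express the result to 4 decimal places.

0.2582

The sequences differ at positions 2 (T/A, transversion), 5 (A/T, transversion), 9 (A/G, transition), 11 (A/C, transversion), 16 (G/T, transversion), 19 (A/T, transversion), 25 (C/A, transversion), 36 (T/G, transversion).
Of the 8 differences, 1 transition and 7 transversions over 37 sites: P = 1/37 = 0.027027, Q = 7/37 = 0.189189.
d = −0.5·ln(0.756757) − 0.25·ln(0.621622) = −0.5·(-0.278713) − 0.25·(-0.475423) = 0.2582.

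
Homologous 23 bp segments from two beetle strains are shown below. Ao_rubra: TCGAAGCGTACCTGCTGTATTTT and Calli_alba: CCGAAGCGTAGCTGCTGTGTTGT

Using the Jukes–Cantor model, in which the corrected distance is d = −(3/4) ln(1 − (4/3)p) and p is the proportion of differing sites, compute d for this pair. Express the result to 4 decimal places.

Differing sites — 1:T/C; 11:C/G; 19:A/G; 22:T/G.
p = 4/23 = 0.173913.
d = −0.75 · ln(1 − (4/3)·0.173913) = −0.75 · ln(0.768116) = −0.75 · (-0.263815) = 0.1979.

0.1979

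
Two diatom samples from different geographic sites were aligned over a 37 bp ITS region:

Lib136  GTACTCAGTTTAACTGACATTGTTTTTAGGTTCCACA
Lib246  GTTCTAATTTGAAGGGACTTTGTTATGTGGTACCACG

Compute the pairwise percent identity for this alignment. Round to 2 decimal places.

Differing sites — 3:A/T; 6:C/A; 8:G/T; 11:T/G; 14:C/G; 15:T/G; 19:A/T; 25:T/A; 27:T/G; 28:A/T; 32:T/A; 37:A/G.
25 of the 37 sites match, so the percent identity is 25/37 × 100 = 67.57%.

67.57%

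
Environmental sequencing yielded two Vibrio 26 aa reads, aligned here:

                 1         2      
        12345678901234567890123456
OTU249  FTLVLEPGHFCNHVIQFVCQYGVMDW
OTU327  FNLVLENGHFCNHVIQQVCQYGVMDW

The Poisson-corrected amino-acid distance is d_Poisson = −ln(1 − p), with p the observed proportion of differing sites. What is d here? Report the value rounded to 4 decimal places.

0.1226

The sequences differ at positions 2 (T/N), 7 (P/N), 17 (F/Q).
p = 3/26 = 0.115385.
d = −ln(1 − 0.115385) = −ln(0.884615) = 0.1226.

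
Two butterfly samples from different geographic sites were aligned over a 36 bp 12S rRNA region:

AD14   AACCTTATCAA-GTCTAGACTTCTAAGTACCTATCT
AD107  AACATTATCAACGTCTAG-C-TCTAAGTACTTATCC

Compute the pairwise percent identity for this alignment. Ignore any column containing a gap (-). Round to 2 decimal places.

90.91%

Excluding the 3 gap columns leaves 33 comparable sites.
The sequences differ at positions 4 (C/A), 31 (C/T), 36 (T/C).
30 of the 33 comparable sites match, so the percent identity is 30/33 × 100 = 90.91%.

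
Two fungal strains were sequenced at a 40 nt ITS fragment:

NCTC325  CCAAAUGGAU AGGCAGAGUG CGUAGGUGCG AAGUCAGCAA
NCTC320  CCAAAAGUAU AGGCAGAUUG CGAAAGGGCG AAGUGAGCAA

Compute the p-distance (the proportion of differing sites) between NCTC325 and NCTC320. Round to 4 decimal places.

Differing sites — 6:U/A; 8:G/U; 18:G/U; 23:U/A; 25:G/A; 27:U/G; 35:C/G.
There are 7 differences over 40 sites, so p = 7/40 = 0.1750.

0.1750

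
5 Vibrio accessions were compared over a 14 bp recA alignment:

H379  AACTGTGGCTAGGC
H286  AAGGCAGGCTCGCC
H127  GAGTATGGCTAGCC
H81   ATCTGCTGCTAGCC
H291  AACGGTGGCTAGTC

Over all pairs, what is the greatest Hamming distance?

Pairwise Hamming distances:
  H379 vs H286: 6
  H379 vs H127: 4
  H379 vs H81: 4
  H379 vs H291: 2
  H286 vs H127: 5
  H286 vs H81: 7
  H286 vs H291: 5
  H127 vs H81: 6
  H127 vs H291: 5
  H81 vs H291: 5
The largest is 7, between H286 and H81.

7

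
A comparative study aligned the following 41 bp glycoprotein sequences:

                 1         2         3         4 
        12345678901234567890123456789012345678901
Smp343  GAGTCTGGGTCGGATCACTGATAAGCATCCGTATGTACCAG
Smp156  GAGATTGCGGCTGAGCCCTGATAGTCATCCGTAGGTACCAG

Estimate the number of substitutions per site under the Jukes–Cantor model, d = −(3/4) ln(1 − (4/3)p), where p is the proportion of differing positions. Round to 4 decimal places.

0.2950

Differing sites — 4:T/A; 5:C/T; 8:G/C; 10:T/G; 12:G/T; 15:T/G; 17:A/C; 24:A/G; 25:G/T; 34:T/G.
p = 10/41 = 0.243902.
d = −0.75 · ln(1 − (4/3)·0.243902) = −0.75 · ln(0.674797) = −0.75 · (-0.393343) = 0.2950.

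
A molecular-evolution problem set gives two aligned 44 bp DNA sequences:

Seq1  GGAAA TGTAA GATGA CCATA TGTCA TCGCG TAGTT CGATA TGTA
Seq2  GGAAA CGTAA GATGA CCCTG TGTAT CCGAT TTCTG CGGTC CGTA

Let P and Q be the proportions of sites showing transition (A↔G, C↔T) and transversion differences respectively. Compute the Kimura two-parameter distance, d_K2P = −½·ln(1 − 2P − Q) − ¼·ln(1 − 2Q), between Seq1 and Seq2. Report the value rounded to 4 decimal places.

The sequences differ at positions 6 (T/C, transition), 18 (A/C, transversion), 20 (A/G, transition), 24 (C/A, transversion), 25 (A/T, transversion), 26 (T/C, transition), 29 (C/A, transversion), 30 (G/T, transversion), 32 (A/T, transversion), 33 (G/C, transversion), 35 (T/G, transversion), 38 (A/G, transition), 40 (A/C, transversion), 41 (T/C, transition).
Of the 14 differences, 5 transitions and 9 transversions over 44 sites: P = 5/44 = 0.113636, Q = 9/44 = 0.204545.
d = −0.5·ln(0.568183) − 0.25·ln(0.590910) = −0.5·(-0.565312) − 0.25·(-0.526092) = 0.4142.

0.4142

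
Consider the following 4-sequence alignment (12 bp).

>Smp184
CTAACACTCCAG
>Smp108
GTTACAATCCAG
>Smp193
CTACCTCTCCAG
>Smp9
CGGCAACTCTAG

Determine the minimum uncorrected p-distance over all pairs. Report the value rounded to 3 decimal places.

0.167

Pairwise Hamming distances:
  Smp184 vs Smp108: 3
  Smp184 vs Smp193: 2
  Smp184 vs Smp9: 5
  Smp108 vs Smp193: 5
  Smp108 vs Smp9: 7
  Smp193 vs Smp9: 5
The smallest is 2 mismatches, between Smp184 and Smp193; p = 2/12 = 0.167.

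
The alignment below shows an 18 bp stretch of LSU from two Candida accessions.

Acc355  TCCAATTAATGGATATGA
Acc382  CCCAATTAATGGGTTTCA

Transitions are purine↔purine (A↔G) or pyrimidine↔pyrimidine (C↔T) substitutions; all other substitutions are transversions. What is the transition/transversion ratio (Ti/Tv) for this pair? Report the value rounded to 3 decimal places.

1.000

Differing sites — 1:T/C (Ti); 13:A/G (Ti); 15:A/T (Tv); 17:G/C (Tv).
Of the 4 differences, 2 transitions and 2 transversions, so Ti/Tv = 2/2 = 1.000.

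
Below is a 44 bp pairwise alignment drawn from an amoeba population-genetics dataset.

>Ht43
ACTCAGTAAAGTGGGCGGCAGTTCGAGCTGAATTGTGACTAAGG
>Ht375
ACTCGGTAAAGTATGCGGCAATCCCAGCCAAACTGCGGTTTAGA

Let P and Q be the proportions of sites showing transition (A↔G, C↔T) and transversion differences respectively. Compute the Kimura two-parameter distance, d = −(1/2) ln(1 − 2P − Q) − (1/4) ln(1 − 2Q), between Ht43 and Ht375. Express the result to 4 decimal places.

Mismatches occur at site 5 (A/G, transition), site 13 (G/A, transition), site 14 (G/T, transversion), site 21 (G/A, transition), site 23 (T/C, transition), site 25 (G/C, transversion), site 29 (T/C, transition), site 30 (G/A, transition), site 33 (T/C, transition), site 36 (T/C, transition), site 38 (A/G, transition), site 39 (C/T, transition), site 41 (A/T, transversion), site 44 (G/A, transition).
Of the 14 differences, 11 transitions and 3 transversions over 44 sites: P = 11/44 = 0.250000, Q = 3/44 = 0.068182.
d = −0.5·ln(0.431818) − 0.25·ln(0.863636) = −0.5·(-0.839751) − 0.25·(-0.146604) = 0.4565.

0.4565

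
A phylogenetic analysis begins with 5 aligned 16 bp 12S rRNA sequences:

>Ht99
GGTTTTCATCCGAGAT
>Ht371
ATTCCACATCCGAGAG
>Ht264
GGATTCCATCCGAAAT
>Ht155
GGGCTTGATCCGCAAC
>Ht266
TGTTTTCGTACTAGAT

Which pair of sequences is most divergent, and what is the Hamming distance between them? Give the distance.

10

Pairwise Hamming distances:
  Ht99 vs Ht371: 6
  Ht99 vs Ht264: 3
  Ht99 vs Ht155: 6
  Ht99 vs Ht266: 4
  Ht371 vs Ht264: 8
  Ht371 vs Ht155: 9
  Ht371 vs Ht266: 9
  Ht264 vs Ht155: 6
  Ht264 vs Ht266: 7
  Ht155 vs Ht266: 10
The largest is 10, between Ht155 and Ht266.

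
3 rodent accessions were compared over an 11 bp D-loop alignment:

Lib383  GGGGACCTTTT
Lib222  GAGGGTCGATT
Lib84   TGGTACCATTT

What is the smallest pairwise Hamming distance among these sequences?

3

Pairwise Hamming distances:
  Lib383 vs Lib222: 5
  Lib383 vs Lib84: 3
  Lib222 vs Lib84: 7
The smallest is 3, between Lib383 and Lib84.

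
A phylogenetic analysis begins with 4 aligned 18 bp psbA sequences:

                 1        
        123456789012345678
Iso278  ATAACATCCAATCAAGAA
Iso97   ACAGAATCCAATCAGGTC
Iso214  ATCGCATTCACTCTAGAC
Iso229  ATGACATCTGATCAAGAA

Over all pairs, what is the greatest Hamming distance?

9

Pairwise Hamming distances:
  Iso278 vs Iso97: 6
  Iso278 vs Iso214: 6
  Iso278 vs Iso229: 3
  Iso97 vs Iso214: 8
  Iso97 vs Iso229: 9
  Iso214 vs Iso229: 8
The largest is 9, between Iso97 and Iso229.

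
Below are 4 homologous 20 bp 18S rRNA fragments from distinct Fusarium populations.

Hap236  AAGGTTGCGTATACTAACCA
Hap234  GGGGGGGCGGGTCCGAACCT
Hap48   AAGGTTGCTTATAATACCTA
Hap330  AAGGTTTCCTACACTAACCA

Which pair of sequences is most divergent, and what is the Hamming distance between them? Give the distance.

13

Pairwise Hamming distances:
  Hap236 vs Hap234: 9
  Hap236 vs Hap48: 4
  Hap236 vs Hap330: 3
  Hap234 vs Hap48: 13
  Hap234 vs Hap330: 12
  Hap48 vs Hap330: 6
The largest is 13, between Hap234 and Hap48.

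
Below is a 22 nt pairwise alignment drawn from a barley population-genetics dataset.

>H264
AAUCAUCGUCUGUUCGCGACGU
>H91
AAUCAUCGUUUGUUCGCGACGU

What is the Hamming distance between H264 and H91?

The sequences differ at position 10 (C/U).
That gives 1 mismatch out of 22 aligned sites, so the Hamming distance is 1.

1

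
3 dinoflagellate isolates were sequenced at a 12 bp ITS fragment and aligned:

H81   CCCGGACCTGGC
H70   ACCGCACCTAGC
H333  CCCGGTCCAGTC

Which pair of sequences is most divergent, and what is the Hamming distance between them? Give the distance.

Pairwise Hamming distances:
  H81 vs H70: 3
  H81 vs H333: 3
  H70 vs H333: 6
The largest is 6, between H70 and H333.

6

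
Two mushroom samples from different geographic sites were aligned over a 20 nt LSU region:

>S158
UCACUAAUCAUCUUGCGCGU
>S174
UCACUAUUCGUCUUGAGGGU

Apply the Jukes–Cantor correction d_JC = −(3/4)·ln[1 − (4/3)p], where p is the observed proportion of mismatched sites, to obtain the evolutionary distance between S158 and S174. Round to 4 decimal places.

0.2326

Mismatches occur at site 7 (A/U), site 10 (A/G), site 16 (C/A), site 18 (C/G).
p = 4/20 = 0.200000.
d = −0.75 · ln(1 − (4/3)·0.200000) = −0.75 · ln(0.733333) = −0.75 · (-0.310155) = 0.2326.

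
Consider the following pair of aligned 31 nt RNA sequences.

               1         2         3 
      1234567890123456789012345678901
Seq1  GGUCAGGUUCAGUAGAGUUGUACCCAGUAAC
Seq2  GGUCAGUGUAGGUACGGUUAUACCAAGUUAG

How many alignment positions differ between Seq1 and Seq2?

10

The sequences differ at positions 7 (G/U), 8 (U/G), 10 (C/A), 11 (A/G), 15 (G/C), 16 (A/G), 20 (G/A), 25 (C/A), 29 (A/U), 31 (C/G).
That gives 10 mismatches out of 31 aligned sites, so the Hamming distance is 10.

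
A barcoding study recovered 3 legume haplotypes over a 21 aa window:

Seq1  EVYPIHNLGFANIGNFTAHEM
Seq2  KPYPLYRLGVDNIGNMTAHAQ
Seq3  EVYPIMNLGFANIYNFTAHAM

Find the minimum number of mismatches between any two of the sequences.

3

Pairwise Hamming distances:
  Seq1 vs Seq2: 10
  Seq1 vs Seq3: 3
  Seq2 vs Seq3: 10
The smallest is 3, between Seq1 and Seq3.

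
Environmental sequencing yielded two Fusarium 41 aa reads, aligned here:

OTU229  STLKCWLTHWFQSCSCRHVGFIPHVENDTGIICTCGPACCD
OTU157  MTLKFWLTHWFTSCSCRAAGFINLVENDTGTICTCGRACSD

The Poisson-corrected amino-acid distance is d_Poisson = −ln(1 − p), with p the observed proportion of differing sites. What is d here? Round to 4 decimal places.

0.2796

Mismatches occur at site 1 (S/M), site 5 (C/F), site 12 (Q/T), site 18 (H/A), site 19 (V/A), site 23 (P/N), site 24 (H/L), site 31 (I/T), site 37 (P/R), site 40 (C/S).
p = 10/41 = 0.243902.
d = −ln(1 − 0.243902) = −ln(0.756098) = 0.2796.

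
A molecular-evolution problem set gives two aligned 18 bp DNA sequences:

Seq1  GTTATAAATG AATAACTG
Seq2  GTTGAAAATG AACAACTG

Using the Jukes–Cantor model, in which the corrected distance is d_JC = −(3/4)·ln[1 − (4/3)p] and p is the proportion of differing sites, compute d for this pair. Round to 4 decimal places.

Mismatches occur at site 4 (A/G), site 5 (T/A), site 13 (T/C).
p = 3/18 = 0.166667.
d = −0.75 · ln(1 − (4/3)·0.166667) = −0.75 · ln(0.777777) = −0.75 · (-0.251315) = 0.1885.

0.1885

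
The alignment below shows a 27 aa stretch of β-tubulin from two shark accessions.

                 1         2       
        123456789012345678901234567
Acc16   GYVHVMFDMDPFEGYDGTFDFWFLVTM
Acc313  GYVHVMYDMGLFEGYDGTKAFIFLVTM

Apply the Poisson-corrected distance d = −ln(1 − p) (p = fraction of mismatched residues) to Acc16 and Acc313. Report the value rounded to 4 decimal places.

The sequences differ at positions 7 (F/Y), 10 (D/G), 11 (P/L), 19 (F/K), 20 (D/A), 22 (W/I).
p = 6/27 = 0.222222.
d = −ln(1 − 0.222222) = −ln(0.777778) = 0.2513.

0.2513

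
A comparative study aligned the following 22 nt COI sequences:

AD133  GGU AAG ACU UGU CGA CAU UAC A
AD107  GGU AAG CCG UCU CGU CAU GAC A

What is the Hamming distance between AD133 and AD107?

5

Mismatches occur at site 7 (A/C), site 9 (U/G), site 11 (G/C), site 15 (A/U), site 19 (U/G).
That gives 5 mismatches out of 22 aligned sites, so the Hamming distance is 5.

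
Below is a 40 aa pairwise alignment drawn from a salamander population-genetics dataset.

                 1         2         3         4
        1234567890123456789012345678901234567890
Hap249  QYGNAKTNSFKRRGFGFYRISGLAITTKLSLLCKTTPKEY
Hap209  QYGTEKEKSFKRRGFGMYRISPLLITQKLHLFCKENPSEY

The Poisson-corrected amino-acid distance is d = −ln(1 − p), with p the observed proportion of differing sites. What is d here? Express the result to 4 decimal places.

0.3930

Differing sites — 4:N/T; 5:A/E; 7:T/E; 8:N/K; 17:F/M; 22:G/P; 24:A/L; 27:T/Q; 30:S/H; 32:L/F; 35:T/E; 36:T/N; 38:K/S.
p = 13/40 = 0.325000.
d = −ln(1 − 0.325000) = −ln(0.675000) = 0.3930.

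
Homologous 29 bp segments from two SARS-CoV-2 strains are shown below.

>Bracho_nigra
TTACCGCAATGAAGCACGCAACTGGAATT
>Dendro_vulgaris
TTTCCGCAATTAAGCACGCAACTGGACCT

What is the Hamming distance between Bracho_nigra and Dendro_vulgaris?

4

Differing sites — 3:A/T; 11:G/T; 27:A/C; 28:T/C.
That gives 4 mismatches out of 29 aligned sites, so the Hamming distance is 4.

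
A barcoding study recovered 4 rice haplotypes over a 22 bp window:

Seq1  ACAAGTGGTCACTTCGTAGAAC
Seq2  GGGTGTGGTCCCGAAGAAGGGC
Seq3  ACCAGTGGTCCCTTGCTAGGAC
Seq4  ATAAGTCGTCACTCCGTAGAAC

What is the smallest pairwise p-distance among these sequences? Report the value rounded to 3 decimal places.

0.136

Pairwise Hamming distances:
  Seq1 vs Seq2: 11
  Seq1 vs Seq3: 5
  Seq1 vs Seq4: 3
  Seq2 vs Seq3: 10
  Seq2 vs Seq4: 12
  Seq3 vs Seq4: 8
The smallest is 3 mismatches, between Seq1 and Seq4; p = 3/22 = 0.136.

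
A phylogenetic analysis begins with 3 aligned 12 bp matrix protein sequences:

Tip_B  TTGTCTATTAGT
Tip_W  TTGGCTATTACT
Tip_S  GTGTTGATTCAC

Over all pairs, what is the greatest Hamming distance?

7

Pairwise Hamming distances:
  Tip_B vs Tip_W: 2
  Tip_B vs Tip_S: 6
  Tip_W vs Tip_S: 7
The largest is 7, between Tip_W and Tip_S.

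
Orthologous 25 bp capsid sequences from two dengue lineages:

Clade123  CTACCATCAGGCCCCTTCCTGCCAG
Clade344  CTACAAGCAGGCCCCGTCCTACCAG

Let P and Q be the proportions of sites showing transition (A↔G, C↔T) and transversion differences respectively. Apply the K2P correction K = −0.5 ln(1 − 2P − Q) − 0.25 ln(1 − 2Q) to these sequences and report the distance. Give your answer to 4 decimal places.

Mismatches occur at site 5 (C/A, transversion), site 7 (T/G, transversion), site 16 (T/G, transversion), site 21 (G/A, transition).
Of the 4 differences, 1 transition and 3 transversions over 25 sites: P = 1/25 = 0.040000, Q = 3/25 = 0.120000.
d = −0.5·ln(0.800000) − 0.25·ln(0.760000) = −0.5·(-0.223144) − 0.25·(-0.274437) = 0.1802.

0.1802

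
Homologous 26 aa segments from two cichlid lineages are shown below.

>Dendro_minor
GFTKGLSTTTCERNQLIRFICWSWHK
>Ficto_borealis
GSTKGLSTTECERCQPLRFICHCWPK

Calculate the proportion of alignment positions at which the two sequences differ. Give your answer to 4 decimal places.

Mismatches occur at site 2 (F/S), site 10 (T/E), site 14 (N/C), site 16 (L/P), site 17 (I/L), site 22 (W/H), site 23 (S/C), site 25 (H/P).
There are 8 differences over 26 sites, so p = 8/26 = 0.3077.

0.3077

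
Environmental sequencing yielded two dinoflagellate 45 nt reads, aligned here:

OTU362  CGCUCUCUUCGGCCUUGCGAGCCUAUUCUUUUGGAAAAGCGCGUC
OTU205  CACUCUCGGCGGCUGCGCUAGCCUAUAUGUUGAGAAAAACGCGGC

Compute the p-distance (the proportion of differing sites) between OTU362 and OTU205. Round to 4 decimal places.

0.3111

Mismatches occur at site 2 (G→A), site 8 (U→G), site 9 (U→G), site 14 (C→U), site 15 (U→G), site 16 (U→C), site 19 (G→U), site 27 (U→A), site 28 (C→U), site 29 (U→G), site 32 (U→G), site 33 (G→A), site 39 (G→A), site 44 (U→G).
There are 14 differences over 45 sites, so p = 14/45 = 0.3111.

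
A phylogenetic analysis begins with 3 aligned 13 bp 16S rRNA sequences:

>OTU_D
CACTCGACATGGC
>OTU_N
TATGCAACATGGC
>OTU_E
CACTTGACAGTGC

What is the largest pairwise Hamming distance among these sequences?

7

Pairwise Hamming distances:
  OTU_D vs OTU_N: 4
  OTU_D vs OTU_E: 3
  OTU_N vs OTU_E: 7
The largest is 7, between OTU_N and OTU_E.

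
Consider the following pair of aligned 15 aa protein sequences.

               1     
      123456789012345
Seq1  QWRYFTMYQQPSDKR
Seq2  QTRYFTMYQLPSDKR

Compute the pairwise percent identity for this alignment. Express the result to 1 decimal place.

86.7%

Differing sites — 2:W/T; 10:Q/L.
13 of the 15 sites match, so the percent identity is 13/15 × 100 = 86.7%.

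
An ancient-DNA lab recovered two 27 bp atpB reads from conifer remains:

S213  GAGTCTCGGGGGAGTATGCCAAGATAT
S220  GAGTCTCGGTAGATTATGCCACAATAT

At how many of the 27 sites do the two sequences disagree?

Mismatches occur at site 10 (G↔T), site 11 (G↔A), site 14 (G↔T), site 22 (A↔C), site 23 (G↔A).
That gives 5 mismatches out of 27 aligned sites, so the Hamming distance is 5.

5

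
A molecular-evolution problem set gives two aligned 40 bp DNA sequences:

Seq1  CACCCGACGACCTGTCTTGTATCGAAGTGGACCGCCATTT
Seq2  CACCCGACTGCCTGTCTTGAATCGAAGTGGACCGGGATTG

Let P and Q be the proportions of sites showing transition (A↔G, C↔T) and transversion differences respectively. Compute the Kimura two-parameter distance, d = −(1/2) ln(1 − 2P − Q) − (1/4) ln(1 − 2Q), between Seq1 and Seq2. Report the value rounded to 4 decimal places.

0.1681

Differing sites — 9:G/T (Tv); 10:A/G (Ti); 20:T/A (Tv); 35:C/G (Tv); 36:C/G (Tv); 40:T/G (Tv).
Of the 6 differences, 1 transition and 5 transversions over 40 sites: P = 1/40 = 0.025000, Q = 5/40 = 0.125000.
d = −0.5·ln(0.825000) − 0.25·ln(0.750000) = −0.5·(-0.192372) − 0.25·(-0.287682) = 0.1681.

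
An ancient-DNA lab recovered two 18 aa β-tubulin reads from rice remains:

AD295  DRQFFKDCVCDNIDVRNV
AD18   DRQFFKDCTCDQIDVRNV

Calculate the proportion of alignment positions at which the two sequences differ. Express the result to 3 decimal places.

0.111

The sequences differ at positions 9 (V/T), 12 (N/Q).
There are 2 differences over 18 sites, so p = 2/18 = 0.111.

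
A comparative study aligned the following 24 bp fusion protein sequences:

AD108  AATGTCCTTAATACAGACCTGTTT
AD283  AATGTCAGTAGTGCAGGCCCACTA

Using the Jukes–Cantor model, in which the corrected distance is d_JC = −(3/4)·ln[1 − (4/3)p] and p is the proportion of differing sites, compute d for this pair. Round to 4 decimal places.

0.5199

The sequences differ at positions 7 (C/A), 8 (T/G), 11 (A/G), 13 (A/G), 17 (A/G), 20 (T/C), 21 (G/A), 22 (T/C), 24 (T/A).
p = 9/24 = 0.375000.
d = −0.75 · ln(1 − (4/3)·0.375000) = −0.75 · ln(0.500000) = −0.75 · (-0.693147) = 0.5199.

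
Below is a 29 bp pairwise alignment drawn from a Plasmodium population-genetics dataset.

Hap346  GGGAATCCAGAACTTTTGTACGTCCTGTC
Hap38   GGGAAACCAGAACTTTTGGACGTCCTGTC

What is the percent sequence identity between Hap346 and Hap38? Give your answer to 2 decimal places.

93.10%

The sequences differ at positions 6 (T/A), 19 (T/G).
27 of the 29 sites match, so the percent identity is 27/29 × 100 = 93.10%.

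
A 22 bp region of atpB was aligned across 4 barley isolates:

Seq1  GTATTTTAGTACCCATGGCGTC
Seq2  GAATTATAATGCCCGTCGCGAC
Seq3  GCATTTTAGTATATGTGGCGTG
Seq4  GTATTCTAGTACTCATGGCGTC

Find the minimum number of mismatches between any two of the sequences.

2

Pairwise Hamming distances:
  Seq1 vs Seq2: 7
  Seq1 vs Seq3: 6
  Seq1 vs Seq4: 2
  Seq2 vs Seq3: 10
  Seq2 vs Seq4: 8
  Seq3 vs Seq4: 7
The smallest is 2, between Seq1 and Seq4.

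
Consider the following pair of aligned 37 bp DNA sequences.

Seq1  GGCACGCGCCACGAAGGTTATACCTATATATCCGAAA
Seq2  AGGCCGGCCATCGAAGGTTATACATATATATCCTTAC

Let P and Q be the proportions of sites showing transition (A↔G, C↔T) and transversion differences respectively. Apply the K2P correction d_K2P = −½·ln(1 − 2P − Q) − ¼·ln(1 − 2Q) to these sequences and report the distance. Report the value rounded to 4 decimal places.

Differing sites — 1:G/A (Ti); 3:C/G (Tv); 4:A/C (Tv); 7:C/G (Tv); 8:G/C (Tv); 10:C/A (Tv); 11:A/T (Tv); 24:C/A (Tv); 34:G/T (Tv); 35:A/T (Tv); 37:A/C (Tv).
Of the 11 differences, 1 transition and 10 transversions over 37 sites: P = 1/37 = 0.027027, Q = 10/37 = 0.270270.
d = −0.5·ln(0.675676) − 0.25·ln(0.459460) = −0.5·(-0.392042) − 0.25·(-0.777703) = 0.3904.

0.3904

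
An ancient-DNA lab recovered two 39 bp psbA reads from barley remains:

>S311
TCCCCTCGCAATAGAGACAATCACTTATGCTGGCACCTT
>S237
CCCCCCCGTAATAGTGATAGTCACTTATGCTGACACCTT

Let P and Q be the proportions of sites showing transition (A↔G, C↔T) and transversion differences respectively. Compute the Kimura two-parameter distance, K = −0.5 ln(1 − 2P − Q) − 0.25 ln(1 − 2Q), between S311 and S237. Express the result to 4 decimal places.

0.2159

The sequences differ at positions 1 (T/C, transition), 6 (T/C, transition), 9 (C/T, transition), 15 (A/T, transversion), 18 (C/T, transition), 20 (A/G, transition), 33 (G/A, transition).
Of the 7 differences, 6 transitions and 1 transversion over 39 sites: P = 6/39 = 0.153846, Q = 1/39 = 0.025641.
d = −0.5·ln(0.666667) − 0.25·ln(0.948718) = −0.5·(-0.405465) − 0.25·(-0.052644) = 0.2159.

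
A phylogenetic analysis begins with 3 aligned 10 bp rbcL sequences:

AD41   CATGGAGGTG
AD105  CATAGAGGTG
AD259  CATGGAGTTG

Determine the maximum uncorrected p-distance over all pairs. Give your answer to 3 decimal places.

Pairwise Hamming distances:
  AD41 vs AD105: 1
  AD41 vs AD259: 1
  AD105 vs AD259: 2
The largest is 2 mismatches, between AD105 and AD259; p = 2/10 = 0.200.

0.200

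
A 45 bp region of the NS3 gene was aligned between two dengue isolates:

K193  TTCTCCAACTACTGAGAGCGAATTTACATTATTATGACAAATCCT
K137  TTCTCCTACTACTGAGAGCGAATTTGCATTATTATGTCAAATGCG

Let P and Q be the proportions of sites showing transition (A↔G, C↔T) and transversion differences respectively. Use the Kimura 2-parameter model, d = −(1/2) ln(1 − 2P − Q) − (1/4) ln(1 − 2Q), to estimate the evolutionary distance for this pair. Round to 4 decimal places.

0.1205

Differing sites — 7:A/T (Tv); 26:A/G (Ti); 37:A/T (Tv); 43:C/G (Tv); 45:T/G (Tv).
Of the 5 differences, 1 transition and 4 transversions over 45 sites: P = 1/45 = 0.022222, Q = 4/45 = 0.088889.
d = −0.5·ln(0.866667) − 0.25·ln(0.822222) = −0.5·(-0.143100) − 0.25·(-0.195745) = 0.1205.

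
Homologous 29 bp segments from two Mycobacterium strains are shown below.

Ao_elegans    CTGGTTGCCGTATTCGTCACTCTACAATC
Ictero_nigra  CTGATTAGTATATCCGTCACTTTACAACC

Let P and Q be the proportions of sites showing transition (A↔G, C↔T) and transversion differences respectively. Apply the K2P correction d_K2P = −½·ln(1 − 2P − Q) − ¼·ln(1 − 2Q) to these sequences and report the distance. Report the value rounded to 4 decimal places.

0.3820

The sequences differ at positions 4 (G/A, transition), 7 (G/A, transition), 8 (C/G, transversion), 9 (C/T, transition), 10 (G/A, transition), 14 (T/C, transition), 22 (C/T, transition), 28 (T/C, transition).
Of the 8 differences, 7 transitions and 1 transversion over 29 sites: P = 7/29 = 0.241379, Q = 1/29 = 0.034483.
d = −0.5·ln(0.482759) − 0.25·ln(0.931034) = −0.5·(-0.728238) − 0.25·(-0.071459) = 0.3820.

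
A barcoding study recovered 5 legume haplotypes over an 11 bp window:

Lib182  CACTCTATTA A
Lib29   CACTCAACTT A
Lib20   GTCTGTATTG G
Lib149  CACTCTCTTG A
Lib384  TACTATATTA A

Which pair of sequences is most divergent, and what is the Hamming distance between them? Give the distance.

Pairwise Hamming distances:
  Lib182 vs Lib29: 3
  Lib182 vs Lib20: 5
  Lib182 vs Lib149: 2
  Lib182 vs Lib384: 2
  Lib29 vs Lib20: 7
  Lib29 vs Lib149: 4
  Lib29 vs Lib384: 5
  Lib20 vs Lib149: 5
  Lib20 vs Lib384: 5
  Lib149 vs Lib384: 4
The largest is 7, between Lib29 and Lib20.

7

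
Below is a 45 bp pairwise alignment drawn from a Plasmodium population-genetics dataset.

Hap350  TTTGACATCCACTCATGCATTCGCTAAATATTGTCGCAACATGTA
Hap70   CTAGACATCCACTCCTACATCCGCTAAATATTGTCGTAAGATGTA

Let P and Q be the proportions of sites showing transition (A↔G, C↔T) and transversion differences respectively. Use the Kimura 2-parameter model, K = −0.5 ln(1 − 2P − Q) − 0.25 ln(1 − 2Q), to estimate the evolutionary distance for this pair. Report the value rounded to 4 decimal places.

0.1759

The sequences differ at positions 1 (T/C, transition), 3 (T/A, transversion), 15 (A/C, transversion), 17 (G/A, transition), 21 (T/C, transition), 37 (C/T, transition), 40 (C/G, transversion).
Of the 7 differences, 4 transitions and 3 transversions over 45 sites: P = 4/45 = 0.088889, Q = 3/45 = 0.066667.
d = −0.5·ln(0.755555) − 0.25·ln(0.866666) = −0.5·(-0.280303) − 0.25·(-0.143102) = 0.1759.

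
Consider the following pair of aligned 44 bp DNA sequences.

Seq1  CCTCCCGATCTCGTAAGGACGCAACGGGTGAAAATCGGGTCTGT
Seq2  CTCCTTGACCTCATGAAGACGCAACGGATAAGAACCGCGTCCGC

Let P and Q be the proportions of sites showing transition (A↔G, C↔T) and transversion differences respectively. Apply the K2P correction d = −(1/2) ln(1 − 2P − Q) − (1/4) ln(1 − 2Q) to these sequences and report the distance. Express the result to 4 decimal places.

0.5497

The sequences differ at positions 2 (C/T, transition), 3 (T/C, transition), 5 (C/T, transition), 6 (C/T, transition), 9 (T/C, transition), 13 (G/A, transition), 15 (A/G, transition), 17 (G/A, transition), 28 (G/A, transition), 30 (G/A, transition), 32 (A/G, transition), 35 (T/C, transition), 38 (G/C, transversion), 42 (T/C, transition), 44 (T/C, transition).
Of the 15 differences, 14 transitions and 1 transversion over 44 sites: P = 14/44 = 0.318182, Q = 1/44 = 0.022727.
d = −0.5·ln(0.340909) − 0.25·ln(0.954546) = −0.5·(-1.076140) − 0.25·(-0.046519) = 0.5497.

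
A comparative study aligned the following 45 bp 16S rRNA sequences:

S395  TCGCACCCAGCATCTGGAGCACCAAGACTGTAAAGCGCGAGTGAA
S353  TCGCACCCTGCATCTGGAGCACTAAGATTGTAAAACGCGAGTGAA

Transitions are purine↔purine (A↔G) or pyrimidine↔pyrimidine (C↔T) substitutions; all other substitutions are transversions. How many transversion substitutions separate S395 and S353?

Differing sites — 9:A/T (Tv); 23:C/T (Ti); 28:C/T (Ti); 35:G/A (Ti).
Of the 4 differences, 3 transitions and 1 transversion, so the answer is 1.

1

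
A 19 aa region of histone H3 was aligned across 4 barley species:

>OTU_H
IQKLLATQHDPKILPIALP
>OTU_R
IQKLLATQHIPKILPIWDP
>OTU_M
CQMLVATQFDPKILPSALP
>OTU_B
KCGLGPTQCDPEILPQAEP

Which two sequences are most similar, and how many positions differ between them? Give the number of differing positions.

3

Pairwise Hamming distances:
  OTU_H vs OTU_R: 3
  OTU_H vs OTU_M: 5
  OTU_H vs OTU_B: 9
  OTU_R vs OTU_M: 8
  OTU_R vs OTU_B: 11
  OTU_M vs OTU_B: 9
The smallest is 3, between OTU_H and OTU_R.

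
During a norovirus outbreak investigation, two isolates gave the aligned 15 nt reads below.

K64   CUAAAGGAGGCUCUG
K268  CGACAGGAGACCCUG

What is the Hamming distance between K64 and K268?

4

Differing sites — 2:U/G; 4:A/C; 10:G/A; 12:U/C.
That gives 4 mismatches out of 15 aligned sites, so the Hamming distance is 4.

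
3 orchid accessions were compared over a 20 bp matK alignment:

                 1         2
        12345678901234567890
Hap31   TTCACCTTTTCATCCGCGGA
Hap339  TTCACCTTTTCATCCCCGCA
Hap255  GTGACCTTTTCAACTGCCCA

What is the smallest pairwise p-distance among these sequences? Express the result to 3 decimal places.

0.100

Pairwise Hamming distances:
  Hap31 vs Hap339: 2
  Hap31 vs Hap255: 6
  Hap339 vs Hap255: 6
The smallest is 2 mismatches, between Hap31 and Hap339; p = 2/20 = 0.100.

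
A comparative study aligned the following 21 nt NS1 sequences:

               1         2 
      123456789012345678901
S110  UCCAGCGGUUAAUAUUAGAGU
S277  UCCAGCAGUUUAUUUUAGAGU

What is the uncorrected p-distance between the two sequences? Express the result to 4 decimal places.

Differing sites — 7:G/A; 11:A/U; 14:A/U.
There are 3 differences over 21 sites, so p = 3/21 = 0.1429.

0.1429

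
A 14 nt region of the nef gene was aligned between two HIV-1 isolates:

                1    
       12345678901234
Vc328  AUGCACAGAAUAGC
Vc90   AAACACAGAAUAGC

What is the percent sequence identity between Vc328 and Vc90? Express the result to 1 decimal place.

85.7%

Differing sites — 2:U/A; 3:G/A.
12 of the 14 sites match, so the percent identity is 12/14 × 100 = 85.7%.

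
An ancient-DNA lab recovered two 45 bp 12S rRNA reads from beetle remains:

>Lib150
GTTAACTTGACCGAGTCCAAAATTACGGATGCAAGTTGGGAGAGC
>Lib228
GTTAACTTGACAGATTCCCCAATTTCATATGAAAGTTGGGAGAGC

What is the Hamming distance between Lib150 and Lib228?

Differing sites — 12:C/A; 15:G/T; 19:A/C; 20:A/C; 25:A/T; 27:G/A; 28:G/T; 32:C/A.
That gives 8 mismatches out of 45 aligned sites, so the Hamming distance is 8.

8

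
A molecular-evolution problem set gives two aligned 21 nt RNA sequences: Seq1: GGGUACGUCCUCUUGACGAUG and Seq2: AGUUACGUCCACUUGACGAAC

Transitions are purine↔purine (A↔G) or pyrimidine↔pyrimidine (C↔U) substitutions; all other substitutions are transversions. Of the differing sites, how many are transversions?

4

The sequences differ at positions 1 (G/A, transition), 3 (G/U, transversion), 11 (U/A, transversion), 20 (U/A, transversion), 21 (G/C, transversion).
Of the 5 differences, 1 transition and 4 transversions, so the answer is 4.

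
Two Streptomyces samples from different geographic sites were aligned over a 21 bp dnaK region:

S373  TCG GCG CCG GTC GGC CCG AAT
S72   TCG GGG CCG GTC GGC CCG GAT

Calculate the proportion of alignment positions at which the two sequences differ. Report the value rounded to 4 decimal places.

Mismatches occur at site 5 (C↔G), site 19 (A↔G).
There are 2 differences over 21 sites, so p = 2/21 = 0.0952.

0.0952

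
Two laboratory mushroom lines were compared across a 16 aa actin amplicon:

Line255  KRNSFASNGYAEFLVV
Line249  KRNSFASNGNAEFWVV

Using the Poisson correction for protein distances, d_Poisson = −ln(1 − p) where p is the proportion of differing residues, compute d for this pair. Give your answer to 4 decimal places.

0.1335

Differing sites — 10:Y/N; 14:L/W.
p = 2/16 = 0.125000.
d = −ln(1 − 0.125000) = −ln(0.875000) = 0.1335.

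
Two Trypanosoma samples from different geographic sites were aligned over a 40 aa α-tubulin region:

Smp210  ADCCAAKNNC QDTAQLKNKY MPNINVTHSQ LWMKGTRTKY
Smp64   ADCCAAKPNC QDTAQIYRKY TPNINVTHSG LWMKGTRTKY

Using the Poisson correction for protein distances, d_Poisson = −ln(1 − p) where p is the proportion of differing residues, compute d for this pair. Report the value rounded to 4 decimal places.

The sequences differ at positions 8 (N/P), 16 (L/I), 17 (K/Y), 18 (N/R), 21 (M/T), 30 (Q/G).
p = 6/40 = 0.150000.
d = −ln(1 − 0.150000) = −ln(0.850000) = 0.1625.

0.1625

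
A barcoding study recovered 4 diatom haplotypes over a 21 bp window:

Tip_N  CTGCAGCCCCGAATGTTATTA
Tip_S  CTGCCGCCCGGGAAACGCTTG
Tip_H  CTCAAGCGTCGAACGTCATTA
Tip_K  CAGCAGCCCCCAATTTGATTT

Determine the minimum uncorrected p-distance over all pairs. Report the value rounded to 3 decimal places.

Pairwise Hamming distances:
  Tip_N vs Tip_S: 9
  Tip_N vs Tip_H: 6
  Tip_N vs Tip_K: 5
  Tip_S vs Tip_H: 13
  Tip_S vs Tip_K: 10
  Tip_H vs Tip_K: 10
The smallest is 5 mismatches, between Tip_N and Tip_K; p = 5/21 = 0.238.

0.238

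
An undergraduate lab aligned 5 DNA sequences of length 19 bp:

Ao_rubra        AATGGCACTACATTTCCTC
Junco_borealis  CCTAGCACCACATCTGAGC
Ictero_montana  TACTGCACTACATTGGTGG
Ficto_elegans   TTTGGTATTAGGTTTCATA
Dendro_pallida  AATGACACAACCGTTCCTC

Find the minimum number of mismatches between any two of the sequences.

4

Pairwise Hamming distances:
  Ao_rubra vs Junco_borealis: 8
  Ao_rubra vs Ictero_montana: 8
  Ao_rubra vs Ficto_elegans: 8
  Ao_rubra vs Dendro_pallida: 4
  Junco_borealis vs Ictero_montana: 9
  Junco_borealis vs Ficto_elegans: 12
  Junco_borealis vs Dendro_pallida: 11
  Ictero_montana vs Ficto_elegans: 12
  Ictero_montana vs Dendro_pallida: 12
  Ficto_elegans vs Dendro_pallida: 11
The smallest is 4, between Ao_rubra and Dendro_pallida.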